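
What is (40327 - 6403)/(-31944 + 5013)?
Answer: -11308/8977 ≈ -1.2597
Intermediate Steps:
(40327 - 6403)/(-31944 + 5013) = 33924/(-26931) = 33924*(-1/26931) = -11308/8977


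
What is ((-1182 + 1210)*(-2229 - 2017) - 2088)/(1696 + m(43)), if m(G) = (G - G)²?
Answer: -7561/106 ≈ -71.330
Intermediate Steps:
m(G) = 0 (m(G) = 0² = 0)
((-1182 + 1210)*(-2229 - 2017) - 2088)/(1696 + m(43)) = ((-1182 + 1210)*(-2229 - 2017) - 2088)/(1696 + 0) = (28*(-4246) - 2088)/1696 = (-118888 - 2088)*(1/1696) = -120976*1/1696 = -7561/106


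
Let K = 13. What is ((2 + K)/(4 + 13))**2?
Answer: 225/289 ≈ 0.77855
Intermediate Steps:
((2 + K)/(4 + 13))**2 = ((2 + 13)/(4 + 13))**2 = (15/17)**2 = 225/289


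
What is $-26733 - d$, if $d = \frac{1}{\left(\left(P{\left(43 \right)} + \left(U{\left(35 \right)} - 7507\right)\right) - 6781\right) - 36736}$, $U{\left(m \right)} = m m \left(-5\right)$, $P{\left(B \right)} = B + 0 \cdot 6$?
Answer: $- \frac{1526614697}{57106} \approx -26733.0$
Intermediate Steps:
$P{\left(B \right)} = B$ ($P{\left(B \right)} = B + 0 = B$)
$U{\left(m \right)} = - 5 m^{2}$ ($U{\left(m \right)} = m^{2} \left(-5\right) = - 5 m^{2}$)
$d = - \frac{1}{57106}$ ($d = \frac{1}{\left(\left(43 - \left(7507 + 5 \cdot 35^{2}\right)\right) - 6781\right) - 36736} = \frac{1}{\left(\left(43 - 13632\right) - 6781\right) - 36736} = \frac{1}{\left(-13589 - 6781\right) - 36736} = \frac{1}{-20370 - 36736} = \frac{1}{-57106} = - \frac{1}{57106} \approx -1.7511 \cdot 10^{-5}$)
$-26733 - d = -26733 - - \frac{1}{57106} = -26733 + \frac{1}{57106} = - \frac{1526614697}{57106}$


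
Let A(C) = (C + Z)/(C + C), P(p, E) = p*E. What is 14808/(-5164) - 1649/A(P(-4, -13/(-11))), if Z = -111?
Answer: -226113982/1643443 ≈ -137.59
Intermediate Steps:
P(p, E) = E*p
A(C) = (-111 + C)/(2*C) (A(C) = (C - 111)/(C + C) = (-111 + C)/((2*C)) = (-111 + C)*(1/(2*C)) = (-111 + C)/(2*C))
14808/(-5164) - 1649/A(P(-4, -13/(-11))) = 14808/(-5164) - 1649*(-104/(11*(-111 - 13/(-11)*(-4)))) = 14808*(-1/5164) - 1649*(-104/(11*(-111 - 13*(-1/11)*(-4)))) = -3702/1291 - 1649*(-104/(11*(-111 + (13/11)*(-4)))) = -3702/1291 - 1649*(-104/(11*(-111 - 52/11))) = -3702/1291 - 1649/((½)*(-11/52)*(-1273/11)) = -3702/1291 - 1649/1273/104 = -3702/1291 - 1649*104/1273 = -3702/1291 - 171496/1273 = -226113982/1643443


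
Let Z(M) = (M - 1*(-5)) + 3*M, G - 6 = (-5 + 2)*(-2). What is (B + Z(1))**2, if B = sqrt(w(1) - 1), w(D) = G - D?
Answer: (9 + sqrt(10))**2 ≈ 147.92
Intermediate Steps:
G = 12 (G = 6 + (-5 + 2)*(-2) = 6 - 3*(-2) = 6 + 6 = 12)
Z(M) = 5 + 4*M (Z(M) = (M + 5) + 3*M = (5 + M) + 3*M = 5 + 4*M)
w(D) = 12 - D
B = sqrt(10) (B = sqrt((12 - 1*1) - 1) = sqrt((12 - 1) - 1) = sqrt(11 - 1) = sqrt(10) ≈ 3.1623)
(B + Z(1))**2 = (sqrt(10) + (5 + 4*1))**2 = (sqrt(10) + (5 + 4))**2 = (sqrt(10) + 9)**2 = (9 + sqrt(10))**2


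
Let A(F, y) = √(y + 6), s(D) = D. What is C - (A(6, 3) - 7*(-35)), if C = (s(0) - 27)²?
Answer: 481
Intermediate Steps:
A(F, y) = √(6 + y)
C = 729 (C = (0 - 27)² = (-27)² = 729)
C - (A(6, 3) - 7*(-35)) = 729 - (√(6 + 3) - 7*(-35)) = 729 - (√9 + 245) = 729 - (3 + 245) = 729 - 1*248 = 729 - 248 = 481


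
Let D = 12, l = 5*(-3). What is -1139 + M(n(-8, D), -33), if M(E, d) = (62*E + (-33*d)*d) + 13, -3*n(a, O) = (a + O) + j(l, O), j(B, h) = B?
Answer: -110507/3 ≈ -36836.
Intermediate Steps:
l = -15
n(a, O) = 5 - O/3 - a/3 (n(a, O) = -((a + O) - 15)/3 = -((O + a) - 15)/3 = -(-15 + O + a)/3 = 5 - O/3 - a/3)
M(E, d) = 13 - 33*d² + 62*E (M(E, d) = (62*E - 33*d²) + 13 = (-33*d² + 62*E) + 13 = 13 - 33*d² + 62*E)
-1139 + M(n(-8, D), -33) = -1139 + (13 - 33*(-33)² + 62*(5 - ⅓*12 - ⅓*(-8))) = -1139 + (13 - 33*1089 + 62*(5 - 4 + 8/3)) = -1139 + (13 - 35937 + 62*(11/3)) = -1139 + (13 - 35937 + 682/3) = -1139 - 107090/3 = -110507/3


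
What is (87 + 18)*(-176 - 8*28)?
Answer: -42000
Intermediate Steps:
(87 + 18)*(-176 - 8*28) = 105*(-176 - 224) = 105*(-400) = -42000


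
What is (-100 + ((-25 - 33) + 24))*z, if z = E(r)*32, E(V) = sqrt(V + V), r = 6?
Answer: -8576*sqrt(3) ≈ -14854.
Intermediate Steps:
E(V) = sqrt(2)*sqrt(V) (E(V) = sqrt(2*V) = sqrt(2)*sqrt(V))
z = 64*sqrt(3) (z = (sqrt(2)*sqrt(6))*32 = (2*sqrt(3))*32 = 64*sqrt(3) ≈ 110.85)
(-100 + ((-25 - 33) + 24))*z = (-100 + ((-25 - 33) + 24))*(64*sqrt(3)) = (-100 + (-58 + 24))*(64*sqrt(3)) = (-100 - 34)*(64*sqrt(3)) = -8576*sqrt(3)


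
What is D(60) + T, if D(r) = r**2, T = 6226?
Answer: 9826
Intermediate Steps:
D(60) + T = 60**2 + 6226 = 3600 + 6226 = 9826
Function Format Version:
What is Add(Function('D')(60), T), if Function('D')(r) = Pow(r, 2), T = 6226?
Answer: 9826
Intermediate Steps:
Add(Function('D')(60), T) = Add(Pow(60, 2), 6226) = Add(3600, 6226) = 9826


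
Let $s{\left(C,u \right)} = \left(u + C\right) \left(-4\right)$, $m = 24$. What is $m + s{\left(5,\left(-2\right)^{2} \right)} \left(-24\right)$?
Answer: $888$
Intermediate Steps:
$s{\left(C,u \right)} = - 4 C - 4 u$ ($s{\left(C,u \right)} = \left(C + u\right) \left(-4\right) = - 4 C - 4 u$)
$m + s{\left(5,\left(-2\right)^{2} \right)} \left(-24\right) = 24 + \left(\left(-4\right) 5 - 4 \left(-2\right)^{2}\right) \left(-24\right) = 24 + \left(-20 - 16\right) \left(-24\right) = 24 - -864 = 24 + 864 = 888$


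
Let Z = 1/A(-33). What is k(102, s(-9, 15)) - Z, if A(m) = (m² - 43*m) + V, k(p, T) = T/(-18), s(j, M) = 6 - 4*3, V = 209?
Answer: 2714/8151 ≈ 0.33297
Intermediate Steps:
s(j, M) = -6 (s(j, M) = 6 - 12 = -6)
k(p, T) = -T/18 (k(p, T) = T*(-1/18) = -T/18)
A(m) = 209 + m² - 43*m (A(m) = (m² - 43*m) + 209 = 209 + m² - 43*m)
Z = 1/2717 (Z = 1/(209 + (-33)² - 43*(-33)) = 1/(209 + 1089 + 1419) = 1/2717 ≈ 0.00036805)
k(102, s(-9, 15)) - Z = -1/18*(-6) - 1*1/2717 = ⅓ - 1/2717 = 2714/8151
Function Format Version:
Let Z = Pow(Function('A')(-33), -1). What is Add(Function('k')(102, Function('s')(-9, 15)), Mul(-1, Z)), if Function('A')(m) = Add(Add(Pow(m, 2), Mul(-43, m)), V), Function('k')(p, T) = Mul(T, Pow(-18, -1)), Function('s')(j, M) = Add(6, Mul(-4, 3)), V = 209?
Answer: Rational(2714, 8151) ≈ 0.33297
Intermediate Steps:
Function('s')(j, M) = -6 (Function('s')(j, M) = Add(6, -12) = -6)
Function('k')(p, T) = Mul(Rational(-1, 18), T) (Function('k')(p, T) = Mul(T, Rational(-1, 18)) = Mul(Rational(-1, 18), T))
Function('A')(m) = Add(209, Pow(m, 2), Mul(-43, m)) (Function('A')(m) = Add(Add(Pow(m, 2), Mul(-43, m)), 209) = Add(209, Pow(m, 2), Mul(-43, m)))
Z = Rational(1, 2717) (Z = Pow(Add(209, Pow(-33, 2), Mul(-43, -33)), -1) = Pow(Add(209, 1089, 1419), -1) = Pow(2717, -1) = Rational(1, 2717) ≈ 0.00036805)
Add(Function('k')(102, Function('s')(-9, 15)), Mul(-1, Z)) = Add(Mul(Rational(-1, 18), -6), Mul(-1, Rational(1, 2717))) = Add(Rational(1, 3), Rational(-1, 2717)) = Rational(2714, 8151)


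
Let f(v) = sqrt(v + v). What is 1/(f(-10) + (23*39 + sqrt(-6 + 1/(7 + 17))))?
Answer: 12/(10764 + I*sqrt(858) + 24*I*sqrt(5)) ≈ 0.0011148 - 8.5914e-6*I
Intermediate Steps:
f(v) = sqrt(2)*sqrt(v) (f(v) = sqrt(2*v) = sqrt(2)*sqrt(v))
1/(f(-10) + (23*39 + sqrt(-6 + 1/(7 + 17)))) = 1/(sqrt(2)*sqrt(-10) + (23*39 + sqrt(-6 + 1/(7 + 17)))) = 1/(sqrt(2)*(I*sqrt(10)) + (897 + sqrt(-6 + 1/24))) = 1/(2*I*sqrt(5) + (897 + sqrt(-6 + 1/24))) = 1/(2*I*sqrt(5) + (897 + sqrt(-143/24))) = 1/(2*I*sqrt(5) + (897 + I*sqrt(858)/12)) = 1/(897 + 2*I*sqrt(5) + I*sqrt(858)/12)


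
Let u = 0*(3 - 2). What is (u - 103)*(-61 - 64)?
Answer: 12875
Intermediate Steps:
u = 0 (u = 0*1 = 0)
(u - 103)*(-61 - 64) = (0 - 103)*(-61 - 64) = -103*(-125) = 12875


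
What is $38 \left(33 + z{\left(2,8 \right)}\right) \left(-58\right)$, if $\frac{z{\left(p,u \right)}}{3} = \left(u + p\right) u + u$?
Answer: $-654588$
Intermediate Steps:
$z{\left(p,u \right)} = 3 u + 3 u \left(p + u\right)$ ($z{\left(p,u \right)} = 3 \left(\left(u + p\right) u + u\right) = 3 \left(\left(p + u\right) u + u\right) = 3 \left(u \left(p + u\right) + u\right) = 3 \left(u + u \left(p + u\right)\right) = 3 u + 3 u \left(p + u\right)$)
$38 \left(33 + z{\left(2,8 \right)}\right) \left(-58\right) = 38 \left(33 + 3 \cdot 8 \left(1 + 2 + 8\right)\right) \left(-58\right) = 38 \left(33 + 3 \cdot 8 \cdot 11\right) \left(-58\right) = 38 \left(33 + 264\right) \left(-58\right) = 38 \cdot 297 \left(-58\right) = 11286 \left(-58\right) = -654588$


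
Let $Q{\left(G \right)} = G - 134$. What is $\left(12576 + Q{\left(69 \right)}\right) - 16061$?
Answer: $-3550$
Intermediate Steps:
$Q{\left(G \right)} = -134 + G$
$\left(12576 + Q{\left(69 \right)}\right) - 16061 = \left(12576 + \left(-134 + 69\right)\right) - 16061 = \left(12576 - 65\right) - 16061 = 12511 - 16061 = -3550$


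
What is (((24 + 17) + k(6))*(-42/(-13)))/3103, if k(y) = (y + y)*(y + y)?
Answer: 7770/40339 ≈ 0.19262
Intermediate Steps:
k(y) = 4*y² (k(y) = (2*y)*(2*y) = 4*y²)
(((24 + 17) + k(6))*(-42/(-13)))/3103 = (((24 + 17) + 4*6²)*(-42/(-13)))/3103 = ((41 + 4*36)*(-42*(-1/13)))*(1/3103) = ((41 + 144)*(42/13))*(1/3103) = (185*(42/13))*(1/3103) = (7770/13)*(1/3103) = 7770/40339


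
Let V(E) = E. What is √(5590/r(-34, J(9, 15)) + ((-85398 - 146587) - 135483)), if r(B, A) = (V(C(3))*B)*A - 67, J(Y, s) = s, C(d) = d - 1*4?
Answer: I*√72112751162/443 ≈ 606.18*I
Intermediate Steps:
C(d) = -4 + d (C(d) = d - 4 = -4 + d)
r(B, A) = -67 - A*B (r(B, A) = ((-4 + 3)*B)*A - 67 = (-B)*A - 67 = -A*B - 67 = -67 - A*B)
√(5590/r(-34, J(9, 15)) + ((-85398 - 146587) - 135483)) = √(5590/(-67 - 1*15*(-34)) + ((-85398 - 146587) - 135483)) = √(5590/(-67 + 510) + (-231985 - 135483)) = √(5590/443 - 367468) = √(-162782734/443) = I*√72112751162/443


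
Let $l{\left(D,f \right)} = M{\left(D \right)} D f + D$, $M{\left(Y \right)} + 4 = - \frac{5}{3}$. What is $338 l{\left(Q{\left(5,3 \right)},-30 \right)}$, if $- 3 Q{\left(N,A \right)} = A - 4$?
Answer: $19266$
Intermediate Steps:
$M{\left(Y \right)} = - \frac{17}{3}$ ($M{\left(Y \right)} = -4 - \frac{5}{3} = - \frac{17}{3}$)
$Q{\left(N,A \right)} = \frac{4}{3} - \frac{A}{3}$ ($Q{\left(N,A \right)} = - \frac{A - 4}{3} = - \frac{-4 + A}{3} = \frac{4}{3} - \frac{A}{3}$)
$l{\left(D,f \right)} = D - \frac{17 D f}{3}$ ($l{\left(D,f \right)} = - \frac{17 D}{3} f + D = - \frac{17 D f}{3} + D = D - \frac{17 D f}{3}$)
$338 l{\left(Q{\left(5,3 \right)},-30 \right)} = 338 \frac{\left(\frac{4}{3} - 1\right) \left(3 - -510\right)}{3} = 338 \frac{\left(\frac{4}{3} - 1\right) \left(3 + 510\right)}{3} = 338 \cdot \frac{1}{3} \cdot \frac{1}{3} \cdot 513 = 338 \cdot 57 = 19266$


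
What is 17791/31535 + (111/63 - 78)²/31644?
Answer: 47014859957/62867293020 ≈ 0.74784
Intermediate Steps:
17791/31535 + (111/63 - 78)²/31644 = 17791*(1/31535) + (111*(1/63) - 78)²*(1/31644) = 17791/31535 + (37/21 - 78)²*(1/31644) = 17791/31535 + (-1601/21)²*(1/31644) = 17791/31535 + (2563201/441)*(1/31644) = 17791/31535 + 2563201/13955004 = 47014859957/62867293020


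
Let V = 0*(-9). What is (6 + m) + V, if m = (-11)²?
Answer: 127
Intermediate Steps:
V = 0
m = 121
(6 + m) + V = (6 + 121) + 0 = 127 + 0 = 127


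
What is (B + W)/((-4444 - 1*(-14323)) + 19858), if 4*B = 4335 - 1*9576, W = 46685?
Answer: 181499/118948 ≈ 1.5259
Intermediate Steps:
B = -5241/4 (B = (4335 - 1*9576)/4 = (4335 - 9576)/4 = (1/4)*(-5241) = -5241/4 ≈ -1310.3)
(B + W)/((-4444 - 1*(-14323)) + 19858) = (-5241/4 + 46685)/((-4444 - 1*(-14323)) + 19858) = 181499/(4*((-4444 + 14323) + 19858)) = 181499/(4*(9879 + 19858)) = (181499/4)/29737 = (181499/4)*(1/29737) = 181499/118948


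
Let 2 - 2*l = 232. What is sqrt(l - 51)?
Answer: I*sqrt(166) ≈ 12.884*I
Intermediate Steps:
l = -115 (l = 1 - 1/2*232 = 1 - 116 = -115)
sqrt(l - 51) = sqrt(-115 - 51) = sqrt(-166) = I*sqrt(166)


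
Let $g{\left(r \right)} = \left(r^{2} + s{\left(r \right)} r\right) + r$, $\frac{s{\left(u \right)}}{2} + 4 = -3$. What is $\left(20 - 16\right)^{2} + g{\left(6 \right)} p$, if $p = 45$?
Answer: $-1874$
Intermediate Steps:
$s{\left(u \right)} = -14$ ($s{\left(u \right)} = -8 + 2 \left(-3\right) = -8 - 6 = -14$)
$g{\left(r \right)} = r^{2} - 13 r$ ($g{\left(r \right)} = \left(r^{2} - 14 r\right) + r = r^{2} - 13 r$)
$\left(20 - 16\right)^{2} + g{\left(6 \right)} p = \left(20 - 16\right)^{2} + 6 \left(-13 + 6\right) 45 = 4^{2} + 6 \left(-7\right) 45 = 16 - 1890 = -1874$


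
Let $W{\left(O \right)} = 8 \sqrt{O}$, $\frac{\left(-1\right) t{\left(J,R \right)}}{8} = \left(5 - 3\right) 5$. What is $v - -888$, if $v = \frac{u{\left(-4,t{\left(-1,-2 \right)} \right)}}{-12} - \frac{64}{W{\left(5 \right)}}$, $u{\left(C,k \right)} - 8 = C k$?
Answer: $\frac{2582}{3} - \frac{8 \sqrt{5}}{5} \approx 857.09$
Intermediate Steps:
$t{\left(J,R \right)} = -80$ ($t{\left(J,R \right)} = - 8 \left(5 - 3\right) 5 = - 8 \cdot 2 \cdot 5 = \left(-8\right) 10 = -80$)
$u{\left(C,k \right)} = 8 + C k$
$v = - \frac{82}{3} - \frac{8 \sqrt{5}}{5}$ ($v = \frac{8 - -320}{-12} - \frac{64}{8 \sqrt{5}} = \left(8 + 320\right) \left(- \frac{1}{12}\right) - 64 \frac{\sqrt{5}}{40} = 328 \left(- \frac{1}{12}\right) - \frac{8 \sqrt{5}}{5} = - \frac{82}{3} - \frac{8 \sqrt{5}}{5} \approx -30.911$)
$v - -888 = \left(- \frac{82}{3} - \frac{8 \sqrt{5}}{5}\right) - -888 = \left(- \frac{82}{3} - \frac{8 \sqrt{5}}{5}\right) + 888 = \frac{2582}{3} - \frac{8 \sqrt{5}}{5}$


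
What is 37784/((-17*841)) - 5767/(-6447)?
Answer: -161142649/92172759 ≈ -1.7483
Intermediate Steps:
37784/((-17*841)) - 5767/(-6447) = 37784/(-14297) - 5767*(-1/6447) = 37784*(-1/14297) + 5767/6447 = -37784/14297 + 5767/6447 = -161142649/92172759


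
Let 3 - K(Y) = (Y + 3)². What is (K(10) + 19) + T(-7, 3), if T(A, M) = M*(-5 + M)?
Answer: -153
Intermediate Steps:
K(Y) = 3 - (3 + Y)² (K(Y) = 3 - (Y + 3)² = 3 - (3 + Y)²)
(K(10) + 19) + T(-7, 3) = ((3 - (3 + 10)²) + 19) + 3*(-5 + 3) = ((3 - 1*13²) + 19) + 3*(-2) = ((3 - 1*169) + 19) - 6 = ((3 - 169) + 19) - 6 = (-166 + 19) - 6 = -147 - 6 = -153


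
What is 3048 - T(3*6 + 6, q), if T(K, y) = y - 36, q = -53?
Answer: 3137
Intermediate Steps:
T(K, y) = -36 + y
3048 - T(3*6 + 6, q) = 3048 - (-36 - 53) = 3048 - 1*(-89) = 3048 + 89 = 3137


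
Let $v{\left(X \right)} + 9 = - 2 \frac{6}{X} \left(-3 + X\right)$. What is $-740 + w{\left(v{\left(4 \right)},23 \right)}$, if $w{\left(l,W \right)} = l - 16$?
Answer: $-768$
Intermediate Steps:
$v{\left(X \right)} = -9 - \frac{12 \left(-3 + X\right)}{X}$ ($v{\left(X \right)} = -9 + - 2 \frac{6}{X} \left(-3 + X\right) = -9 + - \frac{12}{X} \left(-3 + X\right) = -9 - \frac{12 \left(-3 + X\right)}{X}$)
$w{\left(l,W \right)} = -16 + l$
$-740 + w{\left(v{\left(4 \right)},23 \right)} = -740 - \left(37 - 9\right) = -740 + \left(-16 + \left(-21 + 36 \cdot \frac{1}{4}\right)\right) = -740 + \left(-16 + \left(-21 + 9\right)\right) = -740 - 28 = -768$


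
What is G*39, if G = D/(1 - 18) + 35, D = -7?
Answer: 23478/17 ≈ 1381.1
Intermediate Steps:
G = 602/17 (G = -7/(1 - 18) + 35 = -7/(-17) + 35 = -1/17*(-7) + 35 = 7/17 + 35 = 602/17 ≈ 35.412)
G*39 = (602/17)*39 = 23478/17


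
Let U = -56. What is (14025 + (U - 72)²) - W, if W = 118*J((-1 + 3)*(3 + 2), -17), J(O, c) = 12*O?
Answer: 16249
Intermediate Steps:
W = 14160 (W = 118*(12*((-1 + 3)*(3 + 2))) = 118*(12*(2*5)) = 118*(12*10) = 118*120 = 14160)
(14025 + (U - 72)²) - W = (14025 + (-56 - 72)²) - 1*14160 = (14025 + (-128)²) - 14160 = (14025 + 16384) - 14160 = 30409 - 14160 = 16249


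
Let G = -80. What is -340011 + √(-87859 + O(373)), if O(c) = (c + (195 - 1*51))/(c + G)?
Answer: -340011 + I*√7542455810/293 ≈ -3.4001e+5 + 296.41*I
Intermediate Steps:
O(c) = (144 + c)/(-80 + c) (O(c) = (c + (195 - 1*51))/(c - 80) = (c + (195 - 51))/(-80 + c) = (c + 144)/(-80 + c) = (144 + c)/(-80 + c))
-340011 + √(-87859 + O(373)) = -340011 + √(-87859 + (144 + 373)/(-80 + 373)) = -340011 + √(-87859 + 517/293) = -340011 + √(-25742170/293) = -340011 + I*√7542455810/293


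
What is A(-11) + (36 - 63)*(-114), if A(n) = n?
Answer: 3067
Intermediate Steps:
A(-11) + (36 - 63)*(-114) = -11 + (36 - 63)*(-114) = -11 - 27*(-114) = -11 + 3078 = 3067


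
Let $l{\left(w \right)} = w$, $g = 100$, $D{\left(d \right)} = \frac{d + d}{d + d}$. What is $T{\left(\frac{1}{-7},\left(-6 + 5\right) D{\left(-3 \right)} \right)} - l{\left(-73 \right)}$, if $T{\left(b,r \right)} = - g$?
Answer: $-27$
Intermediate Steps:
$D{\left(d \right)} = 1$ ($D{\left(d \right)} = \frac{2 d}{2 d} = 2 d \frac{1}{2 d} = 1$)
$T{\left(b,r \right)} = -100$ ($T{\left(b,r \right)} = \left(-1\right) 100 = -100$)
$T{\left(\frac{1}{-7},\left(-6 + 5\right) D{\left(-3 \right)} \right)} - l{\left(-73 \right)} = -100 - -73 = -100 + 73 = -27$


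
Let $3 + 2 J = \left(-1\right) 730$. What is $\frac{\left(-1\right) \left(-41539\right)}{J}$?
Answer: $- \frac{83078}{733} \approx -113.34$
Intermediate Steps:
$J = - \frac{733}{2}$ ($J = - \frac{3}{2} + \frac{\left(-1\right) 730}{2} = - \frac{3}{2} + \frac{1}{2} \left(-730\right) = - \frac{3}{2} - 365 = - \frac{733}{2} \approx -366.5$)
$\frac{\left(-1\right) \left(-41539\right)}{J} = \frac{\left(-1\right) \left(-41539\right)}{- \frac{733}{2}} = 41539 \left(- \frac{2}{733}\right) = - \frac{83078}{733}$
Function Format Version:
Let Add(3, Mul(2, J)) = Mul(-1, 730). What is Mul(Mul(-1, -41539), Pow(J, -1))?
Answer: Rational(-83078, 733) ≈ -113.34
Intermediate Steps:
J = Rational(-733, 2) (J = Add(Rational(-3, 2), Mul(Rational(1, 2), Mul(-1, 730))) = Add(Rational(-3, 2), Mul(Rational(1, 2), -730)) = Add(Rational(-3, 2), -365) = Rational(-733, 2) ≈ -366.50)
Mul(Mul(-1, -41539), Pow(J, -1)) = Mul(Mul(-1, -41539), Pow(Rational(-733, 2), -1)) = Mul(41539, Rational(-2, 733)) = Rational(-83078, 733)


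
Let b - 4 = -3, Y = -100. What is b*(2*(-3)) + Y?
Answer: -106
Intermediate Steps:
b = 1 (b = 4 - 3 = 1)
b*(2*(-3)) + Y = 1*(2*(-3)) - 100 = 1*(-6) - 100 = -6 - 100 = -106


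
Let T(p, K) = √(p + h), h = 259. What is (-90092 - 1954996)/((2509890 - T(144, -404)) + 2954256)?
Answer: -11174659414848/29856891508913 - 2045088*√403/29856891508913 ≈ -0.37428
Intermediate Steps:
T(p, K) = √(259 + p) (T(p, K) = √(p + 259) = √(259 + p))
(-90092 - 1954996)/((2509890 - T(144, -404)) + 2954256) = (-90092 - 1954996)/((2509890 - √(259 + 144)) + 2954256) = -2045088/((2509890 - √403) + 2954256) = -2045088/(5464146 - √403)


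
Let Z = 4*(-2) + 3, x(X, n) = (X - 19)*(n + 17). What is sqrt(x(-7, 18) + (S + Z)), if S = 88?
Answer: I*sqrt(827) ≈ 28.758*I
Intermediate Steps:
x(X, n) = (-19 + X)*(17 + n)
Z = -5 (Z = -8 + 3 = -5)
sqrt(x(-7, 18) + (S + Z)) = sqrt((-323 - 19*18 + 17*(-7) - 7*18) + (88 - 5)) = sqrt((-323 - 342 - 119 - 126) + 83) = sqrt(-910 + 83) = sqrt(-827) = I*sqrt(827)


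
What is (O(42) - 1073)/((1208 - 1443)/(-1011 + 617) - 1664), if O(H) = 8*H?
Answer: 290378/655381 ≈ 0.44307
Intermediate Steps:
(O(42) - 1073)/((1208 - 1443)/(-1011 + 617) - 1664) = (8*42 - 1073)/((1208 - 1443)/(-1011 + 617) - 1664) = (336 - 1073)/(-235/(-394) - 1664) = -737/(-235*(-1/394) - 1664) = -737/(235/394 - 1664) = -737/(-655381/394) = -737*(-394/655381) = 290378/655381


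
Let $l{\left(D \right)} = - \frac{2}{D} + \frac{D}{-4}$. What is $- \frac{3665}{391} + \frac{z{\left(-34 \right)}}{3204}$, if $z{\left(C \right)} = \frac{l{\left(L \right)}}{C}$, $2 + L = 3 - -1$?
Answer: $- \frac{15656857}{1670352} \approx -9.3734$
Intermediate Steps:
$L = 2$ ($L = -2 + \left(3 - -1\right) = -2 + \left(3 + 1\right) = -2 + 4 = 2$)
$l{\left(D \right)} = - \frac{2}{D} - \frac{D}{4}$ ($l{\left(D \right)} = - \frac{2}{D} + D \left(- \frac{1}{4}\right) = - \frac{2}{D} - \frac{D}{4}$)
$z{\left(C \right)} = - \frac{3}{2 C}$ ($z{\left(C \right)} = \frac{- \frac{2}{2} - \frac{1}{2}}{C} = \frac{\left(-2\right) \frac{1}{2} - \frac{1}{2}}{C} = \frac{-1 - \frac{1}{2}}{C} = - \frac{3}{2 C}$)
$- \frac{3665}{391} + \frac{z{\left(-34 \right)}}{3204} = - \frac{3665}{391} + \frac{\left(- \frac{3}{2}\right) \frac{1}{-34}}{3204} = \left(-3665\right) \frac{1}{391} + \left(- \frac{3}{2}\right) \left(- \frac{1}{34}\right) \frac{1}{3204} = - \frac{3665}{391} + \frac{3}{68} \cdot \frac{1}{3204} = - \frac{3665}{391} + \frac{1}{72624} = - \frac{15656857}{1670352}$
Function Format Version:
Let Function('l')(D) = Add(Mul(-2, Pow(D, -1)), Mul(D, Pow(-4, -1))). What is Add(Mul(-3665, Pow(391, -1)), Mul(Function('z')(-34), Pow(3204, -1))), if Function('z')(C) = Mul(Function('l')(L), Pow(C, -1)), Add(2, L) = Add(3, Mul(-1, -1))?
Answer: Rational(-15656857, 1670352) ≈ -9.3734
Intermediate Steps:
L = 2 (L = Add(-2, Add(3, Mul(-1, -1))) = Add(-2, Add(3, 1)) = Add(-2, 4) = 2)
Function('l')(D) = Add(Mul(-2, Pow(D, -1)), Mul(Rational(-1, 4), D)) (Function('l')(D) = Add(Mul(-2, Pow(D, -1)), Mul(D, Rational(-1, 4))) = Add(Mul(-2, Pow(D, -1)), Mul(Rational(-1, 4), D)))
Function('z')(C) = Mul(Rational(-3, 2), Pow(C, -1)) (Function('z')(C) = Mul(Add(Mul(-2, Pow(2, -1)), Mul(Rational(-1, 4), 2)), Pow(C, -1)) = Mul(Add(Mul(-2, Rational(1, 2)), Rational(-1, 2)), Pow(C, -1)) = Mul(Add(-1, Rational(-1, 2)), Pow(C, -1)) = Mul(Rational(-3, 2), Pow(C, -1)))
Add(Mul(-3665, Pow(391, -1)), Mul(Function('z')(-34), Pow(3204, -1))) = Add(Mul(-3665, Pow(391, -1)), Mul(Mul(Rational(-3, 2), Pow(-34, -1)), Pow(3204, -1))) = Add(Mul(-3665, Rational(1, 391)), Mul(Mul(Rational(-3, 2), Rational(-1, 34)), Rational(1, 3204))) = Add(Rational(-3665, 391), Mul(Rational(3, 68), Rational(1, 3204))) = Add(Rational(-3665, 391), Rational(1, 72624)) = Rational(-15656857, 1670352)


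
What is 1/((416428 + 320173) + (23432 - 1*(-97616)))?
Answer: 1/857649 ≈ 1.1660e-6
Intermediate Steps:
1/((416428 + 320173) + (23432 - 1*(-97616))) = 1/(736601 + (23432 + 97616)) = 1/(736601 + 121048) = 1/857649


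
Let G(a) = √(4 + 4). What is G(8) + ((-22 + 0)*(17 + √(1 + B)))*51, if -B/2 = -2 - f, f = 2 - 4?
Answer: -20196 + 2*√2 ≈ -20193.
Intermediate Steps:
f = -2
G(a) = 2*√2 (G(a) = √8 = 2*√2)
B = 0 (B = -2*(-2 - 1*(-2)) = -2*(-2 + 2) = -2*0 = 0)
G(8) + ((-22 + 0)*(17 + √(1 + B)))*51 = 2*√2 + ((-22 + 0)*(17 + √(1 + 0)))*51 = 2*√2 - 22*(17 + √1)*51 = 2*√2 - 22*(17 + 1)*51 = 2*√2 - 22*18*51 = 2*√2 - 396*51 = 2*√2 - 20196 = -20196 + 2*√2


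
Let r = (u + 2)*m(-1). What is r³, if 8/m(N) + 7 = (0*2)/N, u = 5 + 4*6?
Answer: -15252992/343 ≈ -44469.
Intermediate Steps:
u = 29 (u = 5 + 24 = 29)
m(N) = -8/7 (m(N) = 8/(-7 + (0*2)/N) = 8/(-7 + 0/N) = 8/(-7 + 0) = 8/(-7) = 8*(-⅐) = -8/7)
r = -248/7 (r = (29 + 2)*(-8/7) = 31*(-8/7) = -248/7 ≈ -35.429)
r³ = (-248/7)³ = -15252992/343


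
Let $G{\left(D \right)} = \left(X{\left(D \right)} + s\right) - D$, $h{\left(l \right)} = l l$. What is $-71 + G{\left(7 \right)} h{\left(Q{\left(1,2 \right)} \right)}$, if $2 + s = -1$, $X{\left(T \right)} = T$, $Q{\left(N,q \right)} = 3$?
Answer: $-98$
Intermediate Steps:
$s = -3$ ($s = -2 - 1 = -3$)
$h{\left(l \right)} = l^{2}$
$G{\left(D \right)} = -3$ ($G{\left(D \right)} = \left(D - 3\right) - D = \left(-3 + D\right) - D = -3$)
$-71 + G{\left(7 \right)} h{\left(Q{\left(1,2 \right)} \right)} = -71 - 3 \cdot 3^{2} = -71 - 27 = -98$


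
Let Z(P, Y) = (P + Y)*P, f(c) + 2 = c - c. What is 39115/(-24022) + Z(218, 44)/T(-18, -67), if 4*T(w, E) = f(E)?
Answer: -2744120219/24022 ≈ -1.1423e+5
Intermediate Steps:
f(c) = -2 (f(c) = -2 + (c - c) = -2 + 0 = -2)
Z(P, Y) = P*(P + Y)
T(w, E) = -½ (T(w, E) = (¼)*(-2) = -½)
39115/(-24022) + Z(218, 44)/T(-18, -67) = 39115/(-24022) + (218*(218 + 44))/(-½) = 39115*(-1/24022) + (218*262)*(-2) = -39115/24022 + 57116*(-2) = -39115/24022 - 114232 = -2744120219/24022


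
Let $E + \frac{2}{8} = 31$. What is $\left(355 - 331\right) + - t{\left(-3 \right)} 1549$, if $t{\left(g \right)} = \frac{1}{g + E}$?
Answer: $- \frac{3532}{111} \approx -31.82$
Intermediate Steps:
$E = \frac{123}{4}$ ($E = - \frac{1}{4} + 31 = \frac{123}{4} \approx 30.75$)
$t{\left(g \right)} = \frac{1}{\frac{123}{4} + g}$ ($t{\left(g \right)} = \frac{1}{g + \frac{123}{4}} = \frac{1}{\frac{123}{4} + g}$)
$\left(355 - 331\right) + - t{\left(-3 \right)} 1549 = \left(355 - 331\right) + - \frac{4}{123 + 4 \left(-3\right)} 1549 = \left(355 - 331\right) + - \frac{4}{123 - 12} \cdot 1549 = 24 + - \frac{4}{111} \cdot 1549 = 24 + \left(-1\right) \frac{4}{111} \cdot 1549 = 24 - \frac{6196}{111} = - \frac{3532}{111}$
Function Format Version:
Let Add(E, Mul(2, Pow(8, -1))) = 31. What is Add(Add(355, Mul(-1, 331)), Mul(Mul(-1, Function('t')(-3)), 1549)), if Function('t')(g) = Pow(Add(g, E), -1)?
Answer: Rational(-3532, 111) ≈ -31.820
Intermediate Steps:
E = Rational(123, 4) (E = Add(Rational(-1, 4), 31) = Rational(123, 4) ≈ 30.750)
Function('t')(g) = Pow(Add(Rational(123, 4), g), -1) (Function('t')(g) = Pow(Add(g, Rational(123, 4)), -1) = Pow(Add(Rational(123, 4), g), -1))
Add(Add(355, Mul(-1, 331)), Mul(Mul(-1, Function('t')(-3)), 1549)) = Add(Add(355, Mul(-1, 331)), Mul(Mul(-1, Mul(4, Pow(Add(123, Mul(4, -3)), -1))), 1549)) = Add(Add(355, -331), Mul(Mul(-1, Mul(4, Pow(Add(123, -12), -1))), 1549)) = Add(24, Mul(Mul(-1, Mul(4, Pow(111, -1))), 1549)) = Add(24, Mul(Mul(-1, Mul(4, Rational(1, 111))), 1549)) = Add(24, Mul(Mul(-1, Rational(4, 111)), 1549)) = Add(24, Mul(Rational(-4, 111), 1549)) = Add(24, Rational(-6196, 111)) = Rational(-3532, 111)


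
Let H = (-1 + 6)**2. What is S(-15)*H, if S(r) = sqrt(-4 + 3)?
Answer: 25*I ≈ 25.0*I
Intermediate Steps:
H = 25 (H = 5**2 = 25)
S(r) = I (S(r) = sqrt(-1) = I)
S(-15)*H = I*25 = 25*I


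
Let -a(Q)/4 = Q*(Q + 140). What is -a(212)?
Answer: 298496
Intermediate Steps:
a(Q) = -4*Q*(140 + Q) (a(Q) = -4*Q*(Q + 140) = -4*Q*(140 + Q))
-a(212) = -(-4)*212*(140 + 212) = -(-4)*212*352 = -1*(-298496) = 298496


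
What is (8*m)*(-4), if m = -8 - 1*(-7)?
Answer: 32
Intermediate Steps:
m = -1 (m = -8 + 7 = -1)
(8*m)*(-4) = (8*(-1))*(-4) = -8*(-4) = 32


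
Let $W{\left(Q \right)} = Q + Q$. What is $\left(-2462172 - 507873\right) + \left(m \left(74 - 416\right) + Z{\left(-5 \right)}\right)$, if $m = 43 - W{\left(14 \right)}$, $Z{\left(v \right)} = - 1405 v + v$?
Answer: $-2968155$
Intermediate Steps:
$W{\left(Q \right)} = 2 Q$
$Z{\left(v \right)} = - 1404 v$
$m = 15$ ($m = 43 - 2 \cdot 14 = 43 - 28 = 15$)
$\left(-2462172 - 507873\right) + \left(m \left(74 - 416\right) + Z{\left(-5 \right)}\right) = \left(-2462172 - 507873\right) + \left(15 \left(74 - 416\right) - -7020\right) = -2970045 + \left(15 \left(-342\right) + 7020\right) = -2970045 + \left(-5130 + 7020\right) = -2970045 + 1890 = -2968155$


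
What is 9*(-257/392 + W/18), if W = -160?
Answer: -33673/392 ≈ -85.901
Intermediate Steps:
9*(-257/392 + W/18) = 9*(-257/392 - 160/18) = 9*(-257*1/392 - 160*1/18) = 9*(-257/392 - 80/9) = 9*(-33673/3528) = -33673/392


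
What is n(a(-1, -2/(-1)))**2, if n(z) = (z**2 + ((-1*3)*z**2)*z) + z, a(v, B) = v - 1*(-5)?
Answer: 29584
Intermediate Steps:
a(v, B) = 5 + v (a(v, B) = v + 5 = 5 + v)
n(z) = z + z**2 - 3*z**3 (n(z) = (z**2 + (-3*z**2)*z) + z = (z**2 - 3*z**3) + z = z + z**2 - 3*z**3)
n(a(-1, -2/(-1)))**2 = ((5 - 1)*(1 + (5 - 1) - 3*(5 - 1)**2))**2 = (4*(1 + 4 - 3*4**2))**2 = (4*(1 + 4 - 3*16))**2 = (4*(1 + 4 - 48))**2 = (4*(-43))**2 = (-172)**2 = 29584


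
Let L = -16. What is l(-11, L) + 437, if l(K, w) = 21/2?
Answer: 895/2 ≈ 447.50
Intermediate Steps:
l(K, w) = 21/2 (l(K, w) = 21*(1/2) = 21/2)
l(-11, L) + 437 = 21/2 + 437 = 895/2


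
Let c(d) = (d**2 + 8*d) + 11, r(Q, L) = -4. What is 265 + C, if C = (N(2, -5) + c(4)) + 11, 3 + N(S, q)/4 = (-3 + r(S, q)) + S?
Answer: 303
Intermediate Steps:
c(d) = 11 + d**2 + 8*d
N(S, q) = -40 + 4*S (N(S, q) = -12 + 4*((-3 - 4) + S) = -12 + 4*(-7 + S) = -12 + (-28 + 4*S) = -40 + 4*S)
C = 38 (C = ((-40 + 4*2) + (11 + 4**2 + 8*4)) + 11 = ((-40 + 8) + (11 + 16 + 32)) + 11 = (-32 + 59) + 11 = 27 + 11 = 38)
265 + C = 265 + 38 = 303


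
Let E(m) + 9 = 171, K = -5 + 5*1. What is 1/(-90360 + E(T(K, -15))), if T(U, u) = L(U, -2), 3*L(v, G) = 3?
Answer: -1/90198 ≈ -1.1087e-5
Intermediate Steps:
L(v, G) = 1 (L(v, G) = (⅓)*3 = 1)
K = 0 (K = -5 + 5 = 0)
T(U, u) = 1
E(m) = 162 (E(m) = -9 + 171 = 162)
1/(-90360 + E(T(K, -15))) = 1/(-90360 + 162) = 1/(-90198) = -1/90198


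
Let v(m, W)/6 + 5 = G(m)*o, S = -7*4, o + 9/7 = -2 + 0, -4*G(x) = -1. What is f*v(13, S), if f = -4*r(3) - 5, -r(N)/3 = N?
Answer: -15159/14 ≈ -1082.8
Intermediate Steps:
r(N) = -3*N
G(x) = ¼ (G(x) = -¼*(-1) = ¼)
o = -23/7 (o = -9/7 + (-2 + 0) = -9/7 - 2 = -23/7 ≈ -3.2857)
S = -28
f = 31 (f = -(-12)*3 - 5 = -4*(-9) - 5 = 36 - 5 = 31)
v(m, W) = -489/14 (v(m, W) = -30 + 6*((¼)*(-23/7)) = -30 + 6*(-23/28) = -30 - 69/14 = -489/14)
f*v(13, S) = 31*(-489/14) = -15159/14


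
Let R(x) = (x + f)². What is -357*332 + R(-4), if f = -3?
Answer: -118475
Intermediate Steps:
R(x) = (-3 + x)² (R(x) = (x - 3)² = (-3 + x)²)
-357*332 + R(-4) = -357*332 + (-3 - 4)² = -118524 + (-7)² = -118524 + 49 = -118475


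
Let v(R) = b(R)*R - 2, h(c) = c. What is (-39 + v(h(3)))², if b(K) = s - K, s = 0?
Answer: 2500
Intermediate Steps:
b(K) = -K (b(K) = 0 - K = -K)
v(R) = -2 - R² (v(R) = (-R)*R - 2 = -R² - 2 = -2 - R²)
(-39 + v(h(3)))² = (-39 + (-2 - 1*3²))² = (-39 + (-2 - 1*9))² = (-39 + (-2 - 9))² = (-39 - 11)² = (-50)² = 2500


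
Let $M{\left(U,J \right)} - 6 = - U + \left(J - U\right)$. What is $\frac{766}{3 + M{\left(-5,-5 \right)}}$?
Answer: $\frac{383}{7} \approx 54.714$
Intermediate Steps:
$M{\left(U,J \right)} = 6 + J - 2 U$ ($M{\left(U,J \right)} = 6 + \left(- U + \left(J - U\right)\right) = 6 + \left(J - 2 U\right) = 6 + J - 2 U$)
$\frac{766}{3 + M{\left(-5,-5 \right)}} = \frac{766}{3 - -11} = \frac{766}{3 + \left(6 - 5 + 10\right)} = \frac{766}{3 + 11} = \frac{766}{14} = 766 \cdot \frac{1}{14} = \frac{383}{7}$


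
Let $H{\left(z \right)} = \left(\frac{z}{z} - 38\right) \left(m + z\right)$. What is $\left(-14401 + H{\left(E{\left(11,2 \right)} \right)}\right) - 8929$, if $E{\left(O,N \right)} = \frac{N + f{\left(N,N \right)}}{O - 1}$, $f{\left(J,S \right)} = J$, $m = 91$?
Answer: $- \frac{133559}{5} \approx -26712.0$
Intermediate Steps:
$E{\left(O,N \right)} = \frac{2 N}{-1 + O}$ ($E{\left(O,N \right)} = \frac{N + N}{O - 1} = \frac{2 N}{-1 + O}$)
$H{\left(z \right)} = -3367 - 37 z$ ($H{\left(z \right)} = \left(\frac{z}{z} - 38\right) \left(91 + z\right) = \left(1 - 38\right) \left(91 + z\right) = - 37 \left(91 + z\right) = -3367 - 37 z$)
$\left(-14401 + H{\left(E{\left(11,2 \right)} \right)}\right) - 8929 = \left(-14401 - \left(3367 + 37 \cdot 2 \cdot 2 \frac{1}{-1 + 11}\right)\right) - 8929 = \left(-14401 - \left(3367 + 37 \cdot 2 \cdot 2 \cdot \frac{1}{10}\right)\right) - 8929 = \left(-14401 - \frac{16909}{5}\right) - 8929 = - \frac{88914}{5} - 8929 = - \frac{133559}{5}$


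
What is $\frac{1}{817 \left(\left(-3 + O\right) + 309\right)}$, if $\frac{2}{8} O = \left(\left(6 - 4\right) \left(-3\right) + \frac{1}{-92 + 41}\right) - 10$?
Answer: $\frac{51}{10080146} \approx 5.0595 \cdot 10^{-6}$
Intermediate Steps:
$O = - \frac{3268}{51}$ ($O = 4 \left(\left(\left(6 - 4\right) \left(-3\right) + \frac{1}{-92 + 41}\right) - 10\right) = 4 \left(\left(2 \left(-3\right) + \frac{1}{-51}\right) - 10\right) = 4 \left(\left(-6 - \frac{1}{51}\right) - 10\right) = 4 \left(- \frac{307}{51} - 10\right) = 4 \left(- \frac{817}{51}\right) = - \frac{3268}{51} \approx -64.078$)
$\frac{1}{817 \left(\left(-3 + O\right) + 309\right)} = \frac{1}{817 \left(\left(-3 - \frac{3268}{51}\right) + 309\right)} = \frac{1}{817 \left(- \frac{3421}{51} + 309\right)} = \frac{1}{817 \cdot \frac{12338}{51}} = \frac{1}{817} \cdot \frac{51}{12338} = \frac{51}{10080146}$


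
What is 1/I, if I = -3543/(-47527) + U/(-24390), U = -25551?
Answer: 128798170/144530683 ≈ 0.89115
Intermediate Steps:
I = 144530683/128798170 (I = -3543/(-47527) - 25551/(-24390) = -3543*(-1/47527) - 25551*(-1/24390) = 3543/47527 + 2839/2710 = 144530683/128798170 ≈ 1.1221)
1/I = 1/(144530683/128798170) = 128798170/144530683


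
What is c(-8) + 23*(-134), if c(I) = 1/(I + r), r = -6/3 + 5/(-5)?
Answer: -33903/11 ≈ -3082.1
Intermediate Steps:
r = -3 (r = -6*⅓ + 5*(-⅕) = -2 - 1 = -3)
c(I) = 1/(-3 + I) (c(I) = 1/(I - 3) = 1/(-3 + I))
c(-8) + 23*(-134) = 1/(-3 - 8) + 23*(-134) = 1/(-11) - 3082 = -1/11 - 3082 = -33903/11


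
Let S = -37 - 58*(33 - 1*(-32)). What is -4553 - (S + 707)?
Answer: -1453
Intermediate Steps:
S = -3807 (S = -37 - 58*(33 + 32) = -37 - 58*65 = -37 - 3770 = -3807)
-4553 - (S + 707) = -4553 - (-3807 + 707) = -4553 - 1*(-3100) = -4553 + 3100 = -1453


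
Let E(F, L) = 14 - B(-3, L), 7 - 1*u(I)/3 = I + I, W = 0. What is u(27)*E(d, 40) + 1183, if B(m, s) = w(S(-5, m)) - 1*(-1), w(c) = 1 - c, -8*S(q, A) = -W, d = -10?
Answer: -509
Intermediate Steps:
S(q, A) = 0 (S(q, A) = -(-1)*0/8 = -⅛*0 = 0)
u(I) = 21 - 6*I (u(I) = 21 - 3*(I + I) = 21 - 6*I)
B(m, s) = 2 (B(m, s) = (1 - 1*0) - 1*(-1) = (1 + 0) + 1 = 1 + 1 = 2)
E(F, L) = 12 (E(F, L) = 14 - 1*2 = 14 - 2 = 12)
u(27)*E(d, 40) + 1183 = (21 - 6*27)*12 + 1183 = (21 - 162)*12 + 1183 = -141*12 + 1183 = -1692 + 1183 = -509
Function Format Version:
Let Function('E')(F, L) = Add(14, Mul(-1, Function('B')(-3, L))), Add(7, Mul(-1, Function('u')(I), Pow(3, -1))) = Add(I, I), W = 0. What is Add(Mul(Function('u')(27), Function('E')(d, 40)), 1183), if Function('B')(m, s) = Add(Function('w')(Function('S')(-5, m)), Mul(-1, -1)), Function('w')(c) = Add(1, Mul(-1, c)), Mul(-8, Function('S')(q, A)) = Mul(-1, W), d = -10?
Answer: -509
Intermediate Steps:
Function('S')(q, A) = 0 (Function('S')(q, A) = Mul(Rational(-1, 8), Mul(-1, 0)) = Mul(Rational(-1, 8), 0) = 0)
Function('u')(I) = Add(21, Mul(-6, I)) (Function('u')(I) = Add(21, Mul(-3, Add(I, I))) = Add(21, Mul(-3, Mul(2, I))) = Add(21, Mul(-6, I)))
Function('B')(m, s) = 2 (Function('B')(m, s) = Add(Add(1, Mul(-1, 0)), Mul(-1, -1)) = Add(Add(1, 0), 1) = Add(1, 1) = 2)
Function('E')(F, L) = 12 (Function('E')(F, L) = Add(14, Mul(-1, 2)) = Add(14, -2) = 12)
Add(Mul(Function('u')(27), Function('E')(d, 40)), 1183) = Add(Mul(Add(21, Mul(-6, 27)), 12), 1183) = Add(Mul(Add(21, -162), 12), 1183) = Add(Mul(-141, 12), 1183) = Add(-1692, 1183) = -509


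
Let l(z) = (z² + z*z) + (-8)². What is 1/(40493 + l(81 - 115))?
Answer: 1/42869 ≈ 2.3327e-5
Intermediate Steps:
l(z) = 64 + 2*z² (l(z) = (z² + z²) + 64 = 2*z² + 64 = 64 + 2*z²)
1/(40493 + l(81 - 115)) = 1/(40493 + (64 + 2*(81 - 115)²)) = 1/(40493 + (64 + 2*(-34)²)) = 1/(40493 + (64 + 2*1156)) = 1/(40493 + (64 + 2312)) = 1/(40493 + 2376) = 1/42869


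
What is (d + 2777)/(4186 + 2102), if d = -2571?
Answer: 103/3144 ≈ 0.032761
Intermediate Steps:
(d + 2777)/(4186 + 2102) = (-2571 + 2777)/(4186 + 2102) = 206/6288 = 206*(1/6288) = 103/3144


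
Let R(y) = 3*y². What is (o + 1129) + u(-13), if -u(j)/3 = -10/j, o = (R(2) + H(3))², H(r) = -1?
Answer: 16220/13 ≈ 1247.7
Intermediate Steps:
o = 121 (o = (3*2² - 1)² = (3*4 - 1)² = (12 - 1)² = 11² = 121)
u(j) = 30/j (u(j) = -(-30)/j = 30/j)
(o + 1129) + u(-13) = (121 + 1129) + 30/(-13) = 1250 + 30*(-1/13) = 1250 - 30/13 = 16220/13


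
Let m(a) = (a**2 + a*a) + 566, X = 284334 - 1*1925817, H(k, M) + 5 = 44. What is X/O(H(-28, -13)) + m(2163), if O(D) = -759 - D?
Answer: 2489696425/266 ≈ 9.3598e+6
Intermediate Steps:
H(k, M) = 39 (H(k, M) = -5 + 44 = 39)
X = -1641483 (X = 284334 - 1925817 = -1641483)
m(a) = 566 + 2*a**2 (m(a) = (a**2 + a**2) + 566 = 2*a**2 + 566 = 566 + 2*a**2)
X/O(H(-28, -13)) + m(2163) = -1641483/(-759 - 1*39) + (566 + 2*2163**2) = -1641483/(-759 - 39) + (566 + 2*4678569) = -1641483/(-798) + (566 + 9357138) = -1641483*(-1/798) + 9357704 = 547161/266 + 9357704 = 2489696425/266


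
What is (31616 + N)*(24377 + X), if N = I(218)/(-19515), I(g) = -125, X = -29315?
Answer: -203111911358/1301 ≈ -1.5612e+8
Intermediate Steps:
N = 25/3903 (N = -125/(-19515) = -125*(-1/19515) = 25/3903 ≈ 0.0064053)
(31616 + N)*(24377 + X) = (31616 + 25/3903)*(24377 - 29315) = (123397273/3903)*(-4938) = -203111911358/1301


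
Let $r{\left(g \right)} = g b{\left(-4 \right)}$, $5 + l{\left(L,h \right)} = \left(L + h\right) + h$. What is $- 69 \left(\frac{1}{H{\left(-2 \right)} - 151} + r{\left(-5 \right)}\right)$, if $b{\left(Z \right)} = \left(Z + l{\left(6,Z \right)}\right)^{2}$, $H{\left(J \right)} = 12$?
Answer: $\frac{5802624}{139} \approx 41746.0$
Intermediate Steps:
$l{\left(L,h \right)} = -5 + L + 2 h$ ($l{\left(L,h \right)} = -5 + \left(\left(L + h\right) + h\right) = -5 + \left(L + 2 h\right) = -5 + L + 2 h$)
$b{\left(Z \right)} = \left(1 + 3 Z\right)^{2}$ ($b{\left(Z \right)} = \left(Z + \left(-5 + 6 + 2 Z\right)\right)^{2} = \left(Z + \left(1 + 2 Z\right)\right)^{2} = \left(1 + 3 Z\right)^{2}$)
$r{\left(g \right)} = 121 g$ ($r{\left(g \right)} = g \left(1 + 3 \left(-4\right)\right)^{2} = g \left(1 - 12\right)^{2} = g \left(-11\right)^{2} = g 121 = 121 g$)
$- 69 \left(\frac{1}{H{\left(-2 \right)} - 151} + r{\left(-5 \right)}\right) = - 69 \left(\frac{1}{12 - 151} + 121 \left(-5\right)\right) = - 69 \left(\frac{1}{-139} - 605\right) = - 69 \left(- \frac{1}{139} - 605\right) = \left(-69\right) \left(- \frac{84096}{139}\right) = \frac{5802624}{139}$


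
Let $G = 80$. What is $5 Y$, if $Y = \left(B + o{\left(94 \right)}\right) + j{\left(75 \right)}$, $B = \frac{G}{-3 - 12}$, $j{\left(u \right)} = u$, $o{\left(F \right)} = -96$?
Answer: $- \frac{395}{3} \approx -131.67$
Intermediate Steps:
$B = - \frac{16}{3}$ ($B = \frac{1}{-3 - 12} \cdot 80 = \frac{1}{-15} \cdot 80 = \left(- \frac{1}{15}\right) 80 = - \frac{16}{3} \approx -5.3333$)
$Y = - \frac{79}{3}$ ($Y = \left(- \frac{16}{3} - 96\right) + 75 = - \frac{304}{3} + 75 = - \frac{79}{3} \approx -26.333$)
$5 Y = 5 \left(- \frac{79}{3}\right) = - \frac{395}{3}$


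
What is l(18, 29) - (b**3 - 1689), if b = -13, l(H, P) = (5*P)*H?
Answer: 6496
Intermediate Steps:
l(H, P) = 5*H*P
l(18, 29) - (b**3 - 1689) = 5*18*29 - ((-13)**3 - 1689) = 2610 - (-2197 - 1689) = 2610 - 1*(-3886) = 2610 + 3886 = 6496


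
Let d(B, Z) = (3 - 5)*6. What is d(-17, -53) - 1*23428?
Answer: -23440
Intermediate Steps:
d(B, Z) = -12 (d(B, Z) = -2*6 = -12)
d(-17, -53) - 1*23428 = -12 - 1*23428 = -12 - 23428 = -23440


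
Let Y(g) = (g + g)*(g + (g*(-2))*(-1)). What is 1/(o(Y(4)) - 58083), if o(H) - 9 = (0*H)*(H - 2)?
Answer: -1/58074 ≈ -1.7219e-5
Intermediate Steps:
Y(g) = 6*g² (Y(g) = (2*g)*(g - 2*g*(-1)) = (2*g)*(g + 2*g) = (2*g)*(3*g) = 6*g²)
o(H) = 9 (o(H) = 9 + (0*H)*(H - 2) = 9 + 0*(-2 + H) = 9 + 0 = 9)
1/(o(Y(4)) - 58083) = 1/(9 - 58083) = 1/(-58074) = -1/58074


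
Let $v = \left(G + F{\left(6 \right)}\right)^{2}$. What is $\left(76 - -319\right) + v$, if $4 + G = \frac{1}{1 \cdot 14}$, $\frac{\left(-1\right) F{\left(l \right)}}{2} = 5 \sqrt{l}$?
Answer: $\frac{198045}{196} + \frac{550 \sqrt{6}}{7} \approx 1202.9$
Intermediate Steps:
$F{\left(l \right)} = - 10 \sqrt{l}$ ($F{\left(l \right)} = - 2 \cdot 5 \sqrt{l} = - 10 \sqrt{l}$)
$G = - \frac{55}{14}$ ($G = -4 + \frac{1}{1 \cdot 14} = -4 + \frac{1}{14} = - \frac{55}{14} \approx -3.9286$)
$v = \left(- \frac{55}{14} - 10 \sqrt{6}\right)^{2} \approx 807.89$
$\left(76 - -319\right) + v = \left(76 - -319\right) + \left(\frac{120625}{196} + \frac{550 \sqrt{6}}{7}\right) = \left(76 + 319\right) + \left(\frac{120625}{196} + \frac{550 \sqrt{6}}{7}\right) = 395 + \left(\frac{120625}{196} + \frac{550 \sqrt{6}}{7}\right) = \frac{198045}{196} + \frac{550 \sqrt{6}}{7}$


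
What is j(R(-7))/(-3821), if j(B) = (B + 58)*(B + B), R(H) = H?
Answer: 714/3821 ≈ 0.18686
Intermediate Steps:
j(B) = 2*B*(58 + B) (j(B) = (58 + B)*(2*B) = 2*B*(58 + B))
j(R(-7))/(-3821) = (2*(-7)*(58 - 7))/(-3821) = (2*(-7)*51)*(-1/3821) = -714*(-1/3821) = 714/3821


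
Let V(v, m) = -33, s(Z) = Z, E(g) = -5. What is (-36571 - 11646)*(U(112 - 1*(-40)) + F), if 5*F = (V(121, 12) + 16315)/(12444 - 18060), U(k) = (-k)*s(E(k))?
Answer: -39546318631/1080 ≈ -3.6617e+7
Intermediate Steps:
U(k) = 5*k (U(k) = -k*(-5) = 5*k)
F = -8141/14040 (F = ((-33 + 16315)/(12444 - 18060))/5 = (16282/(-5616))/5 = (16282*(-1/5616))/5 = (⅕)*(-8141/2808) = -8141/14040 ≈ -0.57984)
(-36571 - 11646)*(U(112 - 1*(-40)) + F) = (-36571 - 11646)*(5*(112 - 1*(-40)) - 8141/14040) = -48217*(5*(112 + 40) - 8141/14040) = -48217*(5*152 - 8141/14040) = -48217*(760 - 8141/14040) = -48217*10662259/14040 = -39546318631/1080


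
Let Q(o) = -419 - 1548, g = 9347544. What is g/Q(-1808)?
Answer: -9347544/1967 ≈ -4752.2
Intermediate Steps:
Q(o) = -1967
g/Q(-1808) = 9347544/(-1967) = 9347544*(-1/1967) = -9347544/1967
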